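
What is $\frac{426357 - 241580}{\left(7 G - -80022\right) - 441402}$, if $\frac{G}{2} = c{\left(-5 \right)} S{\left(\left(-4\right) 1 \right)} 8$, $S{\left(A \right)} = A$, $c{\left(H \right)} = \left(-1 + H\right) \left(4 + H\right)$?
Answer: $- \frac{184777}{364068} \approx -0.50753$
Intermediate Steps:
$G = -384$ ($G = 2 \left(-4 + \left(-5\right)^{2} + 3 \left(-5\right)\right) \left(\left(-4\right) 1\right) 8 = 2 \left(-4 + 25 - 15\right) \left(-4\right) 8 = 2 \cdot 6 \left(-4\right) 8 = 2 \left(\left(-24\right) 8\right) = 2 \left(-192\right) = -384$)
$\frac{426357 - 241580}{\left(7 G - -80022\right) - 441402} = \frac{426357 - 241580}{\left(7 \left(-384\right) - -80022\right) - 441402} = \frac{184777}{\left(-2688 + 80022\right) - 441402} = \frac{184777}{77334 - 441402} = \frac{184777}{-364068} = 184777 \left(- \frac{1}{364068}\right) = - \frac{184777}{364068}$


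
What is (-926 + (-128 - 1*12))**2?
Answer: 1136356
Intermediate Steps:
(-926 + (-128 - 1*12))**2 = (-926 + (-128 - 12))**2 = (-926 - 140)**2 = (-1066)**2 = 1136356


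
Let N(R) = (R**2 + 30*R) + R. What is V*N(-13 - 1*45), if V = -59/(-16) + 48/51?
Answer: 985797/136 ≈ 7248.5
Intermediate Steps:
N(R) = R**2 + 31*R
V = 1259/272 (V = -59*(-1/16) + 48*(1/51) = 59/16 + 16/17 = 1259/272 ≈ 4.6287)
V*N(-13 - 1*45) = 1259*((-13 - 1*45)*(31 + (-13 - 1*45)))/272 = 1259*((-13 - 45)*(31 + (-13 - 45)))/272 = 1259*(-58*(31 - 58))/272 = 1259*(-58*(-27))/272 = (1259/272)*1566 = 985797/136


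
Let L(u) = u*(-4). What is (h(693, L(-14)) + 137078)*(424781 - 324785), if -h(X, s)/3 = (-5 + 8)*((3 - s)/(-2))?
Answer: 13683402642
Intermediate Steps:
L(u) = -4*u
h(X, s) = 27/2 - 9*s/2 (h(X, s) = -3*(-5 + 8)*(3 - s)/(-2) = -9*(3 - s)*(-½) = -9*(-3/2 + s/2) = -3*(-9/2 + 3*s/2) = 27/2 - 9*s/2)
(h(693, L(-14)) + 137078)*(424781 - 324785) = ((27/2 - (-18)*(-14)) + 137078)*(424781 - 324785) = ((27/2 - 9/2*56) + 137078)*99996 = ((27/2 - 252) + 137078)*99996 = (-477/2 + 137078)*99996 = (273679/2)*99996 = 13683402642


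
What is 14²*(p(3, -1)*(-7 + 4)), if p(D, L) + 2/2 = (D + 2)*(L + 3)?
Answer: -5292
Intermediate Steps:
p(D, L) = -1 + (2 + D)*(3 + L) (p(D, L) = -1 + (D + 2)*(L + 3) = -1 + (2 + D)*(3 + L))
14²*(p(3, -1)*(-7 + 4)) = 14²*((5 + 2*(-1) + 3*3 + 3*(-1))*(-7 + 4)) = 196*((5 - 2 + 9 - 3)*(-3)) = 196*(9*(-3)) = 196*(-27) = -5292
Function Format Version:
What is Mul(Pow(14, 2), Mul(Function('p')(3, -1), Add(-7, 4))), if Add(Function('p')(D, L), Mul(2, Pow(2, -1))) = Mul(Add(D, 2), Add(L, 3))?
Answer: -5292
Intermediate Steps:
Function('p')(D, L) = Add(-1, Mul(Add(2, D), Add(3, L))) (Function('p')(D, L) = Add(-1, Mul(Add(D, 2), Add(L, 3))) = Add(-1, Mul(Add(2, D), Add(3, L))))
Mul(Pow(14, 2), Mul(Function('p')(3, -1), Add(-7, 4))) = Mul(Pow(14, 2), Mul(Add(5, Mul(2, -1), Mul(3, 3), Mul(3, -1)), Add(-7, 4))) = Mul(196, Mul(Add(5, -2, 9, -3), -3)) = Mul(196, Mul(9, -3)) = Mul(196, -27) = -5292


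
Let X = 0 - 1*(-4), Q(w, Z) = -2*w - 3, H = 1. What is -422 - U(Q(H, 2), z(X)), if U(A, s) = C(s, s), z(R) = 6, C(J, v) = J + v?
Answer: -434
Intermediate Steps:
Q(w, Z) = -3 - 2*w
X = 4 (X = 0 + 4 = 4)
U(A, s) = 2*s (U(A, s) = s + s = 2*s)
-422 - U(Q(H, 2), z(X)) = -422 - 2*6 = -422 - 1*12 = -422 - 12 = -434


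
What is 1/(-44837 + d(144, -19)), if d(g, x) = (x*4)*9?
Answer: -1/45521 ≈ -2.1968e-5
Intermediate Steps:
d(g, x) = 36*x (d(g, x) = (4*x)*9 = 36*x)
1/(-44837 + d(144, -19)) = 1/(-44837 + 36*(-19)) = 1/(-44837 - 684) = 1/(-45521) = -1/45521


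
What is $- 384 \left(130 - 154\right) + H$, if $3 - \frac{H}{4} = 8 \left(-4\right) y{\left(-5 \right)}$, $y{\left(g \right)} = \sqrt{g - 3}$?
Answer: $9228 + 256 i \sqrt{2} \approx 9228.0 + 362.04 i$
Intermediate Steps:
$y{\left(g \right)} = \sqrt{-3 + g}$
$H = 12 + 256 i \sqrt{2}$ ($H = 12 - 4 \cdot 8 \left(-4\right) \sqrt{-3 - 5} = 12 - 4 \left(- 32 \sqrt{-8}\right) = 12 - 4 \left(- 32 \cdot 2 i \sqrt{2}\right) = 12 - 4 \left(- 64 i \sqrt{2}\right) = 12 + 256 i \sqrt{2} \approx 12.0 + 362.04 i$)
$- 384 \left(130 - 154\right) + H = - 384 \left(130 - 154\right) + \left(12 + 256 i \sqrt{2}\right) = \left(-384\right) \left(-24\right) + \left(12 + 256 i \sqrt{2}\right) = 9216 + \left(12 + 256 i \sqrt{2}\right) = 9228 + 256 i \sqrt{2}$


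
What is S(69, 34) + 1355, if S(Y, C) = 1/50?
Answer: 67751/50 ≈ 1355.0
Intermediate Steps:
S(Y, C) = 1/50
S(69, 34) + 1355 = 1/50 + 1355 = 67751/50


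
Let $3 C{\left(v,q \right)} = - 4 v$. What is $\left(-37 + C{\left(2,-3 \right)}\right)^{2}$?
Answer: $\frac{14161}{9} \approx 1573.4$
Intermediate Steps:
$C{\left(v,q \right)} = - \frac{4 v}{3}$ ($C{\left(v,q \right)} = \frac{\left(-4\right) v}{3} = - \frac{4 v}{3}$)
$\left(-37 + C{\left(2,-3 \right)}\right)^{2} = \left(-37 - \frac{8}{3}\right)^{2} = \left(- \frac{119}{3}\right)^{2} = \frac{14161}{9}$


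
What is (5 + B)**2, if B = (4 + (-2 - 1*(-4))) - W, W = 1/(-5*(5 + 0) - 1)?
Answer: 82369/676 ≈ 121.85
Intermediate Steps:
W = -1/26 (W = 1/(-5*5 - 1) = 1/(-25 - 1) = 1/(-26) = -1/26 ≈ -0.038462)
B = 157/26 (B = (4 + (-2 - 1*(-4))) - 1*(-1/26) = (4 + (-2 + 4)) + 1/26 = (4 + 2) + 1/26 = 6 + 1/26 = 157/26 ≈ 6.0385)
(5 + B)**2 = (5 + 157/26)**2 = (287/26)**2 = 82369/676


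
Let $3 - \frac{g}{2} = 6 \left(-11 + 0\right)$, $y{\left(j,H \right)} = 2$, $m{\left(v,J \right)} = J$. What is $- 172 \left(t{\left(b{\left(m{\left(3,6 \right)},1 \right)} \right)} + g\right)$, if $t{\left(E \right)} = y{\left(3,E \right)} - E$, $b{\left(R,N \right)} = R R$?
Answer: $-17888$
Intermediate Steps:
$b{\left(R,N \right)} = R^{2}$
$t{\left(E \right)} = 2 - E$
$g = 138$ ($g = 6 - 2 \cdot 6 \left(-11 + 0\right) = 6 - 2 \cdot 6 \left(-11\right) = 6 - -132 = 6 + 132 = 138$)
$- 172 \left(t{\left(b{\left(m{\left(3,6 \right)},1 \right)} \right)} + g\right) = - 172 \left(\left(2 - 6^{2}\right) + 138\right) = - 172 \left(\left(2 - 36\right) + 138\right) = - 172 \left(-34 + 138\right) = \left(-172\right) 104 = -17888$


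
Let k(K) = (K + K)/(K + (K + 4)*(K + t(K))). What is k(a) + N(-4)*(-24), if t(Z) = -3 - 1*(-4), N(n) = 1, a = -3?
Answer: -114/5 ≈ -22.800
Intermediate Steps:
t(Z) = 1 (t(Z) = -3 + 4 = 1)
k(K) = 2*K/(K + (1 + K)*(4 + K)) (k(K) = (K + K)/(K + (K + 4)*(K + 1)) = (2*K)/(K + (4 + K)*(1 + K)) = (2*K)/(K + (1 + K)*(4 + K)) = 2*K/(K + (1 + K)*(4 + K)))
k(a) + N(-4)*(-24) = 2*(-3)/(4 + (-3)² + 6*(-3)) + 1*(-24) = 2*(-3)/(4 + 9 - 18) - 24 = 2*(-3)/(-5) - 24 = 2*(-3)*(-⅕) - 24 = 6/5 - 24 = -114/5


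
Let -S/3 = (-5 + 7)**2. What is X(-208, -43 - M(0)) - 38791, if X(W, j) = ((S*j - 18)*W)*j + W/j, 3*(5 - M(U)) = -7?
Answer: 2761597837/453 ≈ 6.0962e+6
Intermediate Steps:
M(U) = 22/3 (M(U) = 5 - 1/3*(-7) = 5 + 7/3 = 22/3)
S = -12 (S = -3*(-5 + 7)**2 = -3*2**2 = -3*4 = -12)
X(W, j) = W/j + W*j*(-18 - 12*j) (X(W, j) = ((-12*j - 18)*W)*j + W/j = ((-18 - 12*j)*W)*j + W/j = (W*(-18 - 12*j))*j + W/j = W*j*(-18 - 12*j) + W/j = W/j + W*j*(-18 - 12*j))
X(-208, -43 - M(0)) - 38791 = -208*(1 - 18*(-43 - 1*22/3)**2 - 12*(-43 - 1*22/3)**3)/(-43 - 1*22/3) - 38791 = -208*(1 - 18*(-43 - 22/3)**2 - 12*(-43 - 22/3)**3)/(-43 - 22/3) - 38791 = -208*(1 - 18*(-151/3)**2 - 12*(-151/3)**3)/(-151/3) - 38791 = -208*(-3/151)*(1 - 18*22801/9 - 12*(-3442951/27)) - 38791 = -208*(-3/151)*(1 - 45602 + 13771804/9) - 38791 = -208*(-3/151)*13361395/9 - 38791 = 2779170160/453 - 38791 = 2761597837/453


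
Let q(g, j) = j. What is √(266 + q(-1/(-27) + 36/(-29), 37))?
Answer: √303 ≈ 17.407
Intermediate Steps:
√(266 + q(-1/(-27) + 36/(-29), 37)) = √(266 + 37) = √303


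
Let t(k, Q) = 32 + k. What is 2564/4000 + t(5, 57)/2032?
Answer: 167439/254000 ≈ 0.65921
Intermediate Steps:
2564/4000 + t(5, 57)/2032 = 2564/4000 + (32 + 5)/2032 = 2564*(1/4000) + 37*(1/2032) = 641/1000 + 37/2032 = 167439/254000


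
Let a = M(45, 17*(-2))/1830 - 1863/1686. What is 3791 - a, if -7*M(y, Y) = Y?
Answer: 13650089461/3599610 ≈ 3792.1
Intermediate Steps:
M(y, Y) = -Y/7
a = -3967951/3599610 (a = -17*(-2)/7/1830 - 1863/1686 = -1/7*(-34)*(1/1830) - 1863*1/1686 = (34/7)*(1/1830) - 621/562 = 17/6405 - 621/562 = -3967951/3599610 ≈ -1.1023)
3791 - a = 3791 - 1*(-3967951/3599610) = 3791 + 3967951/3599610 = 13650089461/3599610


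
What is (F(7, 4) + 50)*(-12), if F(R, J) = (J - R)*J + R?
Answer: -540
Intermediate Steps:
F(R, J) = R + J*(J - R) (F(R, J) = J*(J - R) + R = R + J*(J - R))
(F(7, 4) + 50)*(-12) = ((7 + 4² - 1*4*7) + 50)*(-12) = ((7 + 16 - 28) + 50)*(-12) = (-5 + 50)*(-12) = 45*(-12) = -540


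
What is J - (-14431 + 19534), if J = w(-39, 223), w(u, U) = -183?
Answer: -5286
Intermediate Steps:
J = -183
J - (-14431 + 19534) = -183 - (-14431 + 19534) = -183 - 1*5103 = -183 - 5103 = -5286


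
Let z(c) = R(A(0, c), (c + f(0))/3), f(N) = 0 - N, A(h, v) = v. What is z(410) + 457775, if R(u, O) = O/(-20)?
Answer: 2746609/6 ≈ 4.5777e+5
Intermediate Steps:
f(N) = -N
R(u, O) = -O/20 (R(u, O) = O*(-1/20) = -O/20)
z(c) = -c/60 (z(c) = -(c - 1*0)/(20*3) = -(c + 0)/(20*3) = -c/(20*3) = -c/60)
z(410) + 457775 = -1/60*410 + 457775 = -41/6 + 457775 = 2746609/6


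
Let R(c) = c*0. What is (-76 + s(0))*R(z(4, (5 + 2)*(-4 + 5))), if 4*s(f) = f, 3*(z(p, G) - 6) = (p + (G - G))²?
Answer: 0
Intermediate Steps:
z(p, G) = 6 + p²/3 (z(p, G) = 6 + (p + (G - G))²/3 = 6 + (p + 0)²/3 = 6 + p²/3)
R(c) = 0
s(f) = f/4
(-76 + s(0))*R(z(4, (5 + 2)*(-4 + 5))) = (-76 + (¼)*0)*0 = (-76 + 0)*0 = -76*0 = 0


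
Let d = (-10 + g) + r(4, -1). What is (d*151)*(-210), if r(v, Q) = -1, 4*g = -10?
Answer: 428085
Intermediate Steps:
g = -5/2 (g = (1/4)*(-10) = -5/2 ≈ -2.5000)
d = -27/2 (d = (-10 - 5/2) - 1 = -25/2 - 1 = -27/2 ≈ -13.500)
(d*151)*(-210) = -27/2*151*(-210) = -4077/2*(-210) = 428085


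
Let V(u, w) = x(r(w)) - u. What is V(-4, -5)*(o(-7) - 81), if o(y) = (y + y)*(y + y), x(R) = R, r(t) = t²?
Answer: 3335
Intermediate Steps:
o(y) = 4*y² (o(y) = (2*y)*(2*y) = 4*y²)
V(u, w) = w² - u
V(-4, -5)*(o(-7) - 81) = ((-5)² - 1*(-4))*(4*(-7)² - 81) = (25 + 4)*(4*49 - 81) = 29*(196 - 81) = 29*115 = 3335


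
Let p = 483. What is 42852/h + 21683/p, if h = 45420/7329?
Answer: 12723078052/1828155 ≈ 6959.5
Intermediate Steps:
h = 15140/2443 (h = 45420*(1/7329) = 15140/2443 ≈ 6.1973)
42852/h + 21683/p = 42852/(15140/2443) + 21683/483 = 42852*(2443/15140) + 21683*(1/483) = 26171859/3785 + 21683/483 = 12723078052/1828155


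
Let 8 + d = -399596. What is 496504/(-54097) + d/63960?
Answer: -13343443357/865011030 ≈ -15.426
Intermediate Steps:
d = -399604 (d = -8 - 399596 = -399604)
496504/(-54097) + d/63960 = 496504/(-54097) - 399604/63960 = 496504*(-1/54097) - 399604*1/63960 = -496504/54097 - 99901/15990 = -13343443357/865011030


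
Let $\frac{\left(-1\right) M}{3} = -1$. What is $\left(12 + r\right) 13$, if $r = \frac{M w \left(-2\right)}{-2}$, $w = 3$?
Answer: $273$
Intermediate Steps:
$M = 3$ ($M = \left(-3\right) \left(-1\right) = 3$)
$r = 9$ ($r = \frac{3 \cdot 3 \left(-2\right)}{-2} = 9 \left(-2\right) \left(- \frac{1}{2}\right) = \left(-18\right) \left(- \frac{1}{2}\right) = 9$)
$\left(12 + r\right) 13 = \left(12 + 9\right) 13 = 21 \cdot 13 = 273$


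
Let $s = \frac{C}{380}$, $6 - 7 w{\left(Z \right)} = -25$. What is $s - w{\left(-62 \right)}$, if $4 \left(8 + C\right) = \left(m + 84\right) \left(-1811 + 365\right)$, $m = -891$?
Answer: $\frac{812111}{1064} \approx 763.26$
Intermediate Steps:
$C = \frac{583445}{2}$ ($C = -8 + \frac{\left(-891 + 84\right) \left(-1811 + 365\right)}{4} = -8 + \frac{\left(-807\right) \left(-1446\right)}{4} = -8 + \frac{1}{4} \cdot 1166922 = -8 + \frac{583461}{2} = \frac{583445}{2} \approx 2.9172 \cdot 10^{5}$)
$w{\left(Z \right)} = \frac{31}{7}$ ($w{\left(Z \right)} = \frac{6}{7} - - \frac{25}{7} = \frac{6}{7} + \frac{25}{7} = \frac{31}{7}$)
$s = \frac{116689}{152}$ ($s = \frac{583445}{2 \cdot 380} = \frac{583445}{2} \cdot \frac{1}{380} = \frac{116689}{152} \approx 767.69$)
$s - w{\left(-62 \right)} = \frac{116689}{152} - \frac{31}{7} = \frac{812111}{1064}$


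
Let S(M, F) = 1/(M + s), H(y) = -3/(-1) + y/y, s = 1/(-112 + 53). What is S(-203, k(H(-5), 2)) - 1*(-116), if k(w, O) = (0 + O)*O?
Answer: 1389389/11978 ≈ 116.00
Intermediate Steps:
s = -1/59 (s = 1/(-59) = -1/59 ≈ -0.016949)
H(y) = 4 (H(y) = -3*(-1) + 1 = 3 + 1 = 4)
k(w, O) = O² (k(w, O) = O*O = O²)
S(M, F) = 1/(-1/59 + M) (S(M, F) = 1/(M - 1/59) = 1/(-1/59 + M))
S(-203, k(H(-5), 2)) - 1*(-116) = 59/(-1 + 59*(-203)) - 1*(-116) = 59/(-1 - 11977) + 116 = 59/(-11978) + 116 = 59*(-1/11978) + 116 = -59/11978 + 116 = 1389389/11978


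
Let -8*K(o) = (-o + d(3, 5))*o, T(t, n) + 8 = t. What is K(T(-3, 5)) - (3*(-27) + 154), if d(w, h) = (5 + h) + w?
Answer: -40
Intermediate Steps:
d(w, h) = 5 + h + w
T(t, n) = -8 + t
K(o) = -o*(13 - o)/8 (K(o) = -(-o + (5 + 5 + 3))*o/8 = -(-o + 13)*o/8 = -(13 - o)*o/8 = -o*(13 - o)/8)
K(T(-3, 5)) - (3*(-27) + 154) = (-8 - 3)*(-13 + (-8 - 3))/8 - (3*(-27) + 154) = (⅛)*(-11)*(-13 - 11) - (-81 + 154) = (⅛)*(-11)*(-24) - 1*73 = 33 - 73 = -40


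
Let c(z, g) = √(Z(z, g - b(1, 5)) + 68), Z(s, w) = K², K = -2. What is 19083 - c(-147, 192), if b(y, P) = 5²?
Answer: 19083 - 6*√2 ≈ 19075.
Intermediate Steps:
b(y, P) = 25
Z(s, w) = 4 (Z(s, w) = (-2)² = 4)
c(z, g) = 6*√2 (c(z, g) = √(4 + 68) = √72 = 6*√2)
19083 - c(-147, 192) = 19083 - 6*√2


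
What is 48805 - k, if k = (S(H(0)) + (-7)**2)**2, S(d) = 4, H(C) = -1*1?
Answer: 45996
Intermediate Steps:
H(C) = -1
k = 2809 (k = (4 + (-7)**2)**2 = (4 + 49)**2 = 53**2 = 2809)
48805 - k = 48805 - 1*2809 = 48805 - 2809 = 45996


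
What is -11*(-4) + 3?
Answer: 47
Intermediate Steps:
-11*(-4) + 3 = 44 + 3 = 47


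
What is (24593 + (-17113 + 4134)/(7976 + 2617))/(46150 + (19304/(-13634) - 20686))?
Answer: 887916533695/919358186274 ≈ 0.96580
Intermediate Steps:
(24593 + (-17113 + 4134)/(7976 + 2617))/(46150 + (19304/(-13634) - 20686)) = (24593 - 12979/10593)/(46150 + (19304*(-1/13634) - 20686)) = (24593 - 12979*1/10593)/(46150 + (-9652/6817 - 20686)) = (24593 - 12979/10593)/(46150 - 141026114/6817) = 260500670/(10593*(173578436/6817)) = (260500670/10593)*(6817/173578436) = 887916533695/919358186274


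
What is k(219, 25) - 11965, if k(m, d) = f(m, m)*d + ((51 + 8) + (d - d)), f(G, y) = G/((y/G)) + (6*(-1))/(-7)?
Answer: -44867/7 ≈ -6409.6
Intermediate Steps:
f(G, y) = 6/7 + G²/y (f(G, y) = G*(G/y) - 6*(-⅐) = G²/y + 6/7 = 6/7 + G²/y)
k(m, d) = 59 + d*(6/7 + m) (k(m, d) = (6/7 + m²/m)*d + ((51 + 8) + (d - d)) = (6/7 + m)*d + (59 + 0) = d*(6/7 + m) + 59 = 59 + d*(6/7 + m))
k(219, 25) - 11965 = (59 + (⅐)*25*(6 + 7*219)) - 11965 = (59 + (⅐)*25*(6 + 1533)) - 11965 = (59 + (⅐)*25*1539) - 11965 = (59 + 38475/7) - 11965 = 38888/7 - 11965 = -44867/7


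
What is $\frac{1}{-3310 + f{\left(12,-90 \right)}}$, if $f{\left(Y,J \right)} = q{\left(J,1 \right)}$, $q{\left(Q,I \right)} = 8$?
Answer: $- \frac{1}{3302} \approx -0.00030285$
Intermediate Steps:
$f{\left(Y,J \right)} = 8$
$\frac{1}{-3310 + f{\left(12,-90 \right)}} = \frac{1}{-3310 + 8} = \frac{1}{-3302} = - \frac{1}{3302}$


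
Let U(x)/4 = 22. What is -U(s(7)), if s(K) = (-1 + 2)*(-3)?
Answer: -88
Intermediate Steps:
s(K) = -3 (s(K) = 1*(-3) = -3)
U(x) = 88 (U(x) = 4*22 = 88)
-U(s(7)) = -1*88 = -88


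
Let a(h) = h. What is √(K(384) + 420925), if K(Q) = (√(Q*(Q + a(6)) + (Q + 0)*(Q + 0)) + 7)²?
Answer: √(718190 + 672*√129) ≈ 851.95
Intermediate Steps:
K(Q) = (7 + √(Q² + Q*(6 + Q)))² (K(Q) = (√(Q*(Q + 6) + (Q + 0)*(Q + 0)) + 7)² = (√(Q*(6 + Q) + Q*Q) + 7)² = (√(Q*(6 + Q) + Q²) + 7)² = (√(Q² + Q*(6 + Q)) + 7)² = (7 + √(Q² + Q*(6 + Q)))²)
√(K(384) + 420925) = √((7 + √2*√(384*(3 + 384)))² + 420925) = √((7 + √2*√(384*387))² + 420925) = √((7 + √2*√148608)² + 420925) = √((7 + √2*(24*√258))² + 420925) = √((7 + 48*√129)² + 420925) = √(420925 + (7 + 48*√129)²)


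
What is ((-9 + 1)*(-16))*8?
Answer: 1024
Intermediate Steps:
((-9 + 1)*(-16))*8 = -8*(-16)*8 = 128*8 = 1024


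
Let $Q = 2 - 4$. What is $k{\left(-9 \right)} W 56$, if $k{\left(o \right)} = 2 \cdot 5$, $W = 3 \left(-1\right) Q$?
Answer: $3360$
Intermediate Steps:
$Q = -2$
$W = 6$ ($W = 3 \left(-1\right) \left(-2\right) = \left(-3\right) \left(-2\right) = 6$)
$k{\left(o \right)} = 10$
$k{\left(-9 \right)} W 56 = 10 \cdot 6 \cdot 56 = 60 \cdot 56 = 3360$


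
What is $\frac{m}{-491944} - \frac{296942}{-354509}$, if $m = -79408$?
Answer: $\frac{21778710740}{21799821937} \approx 0.99903$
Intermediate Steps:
$\frac{m}{-491944} - \frac{296942}{-354509} = - \frac{79408}{-491944} - \frac{296942}{-354509} = \left(-79408\right) \left(- \frac{1}{491944}\right) - - \frac{296942}{354509} = \frac{9926}{61493} + \frac{296942}{354509} = \frac{21778710740}{21799821937}$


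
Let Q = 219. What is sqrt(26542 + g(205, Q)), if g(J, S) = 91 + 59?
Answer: 2*sqrt(6673) ≈ 163.38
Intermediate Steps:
g(J, S) = 150
sqrt(26542 + g(205, Q)) = sqrt(26542 + 150) = sqrt(26692) = 2*sqrt(6673)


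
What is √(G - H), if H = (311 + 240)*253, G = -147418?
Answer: 9*I*√3541 ≈ 535.56*I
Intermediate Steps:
H = 139403 (H = 551*253 = 139403)
√(G - H) = √(-147418 - 1*139403) = √(-147418 - 139403) = √(-286821) = 9*I*√3541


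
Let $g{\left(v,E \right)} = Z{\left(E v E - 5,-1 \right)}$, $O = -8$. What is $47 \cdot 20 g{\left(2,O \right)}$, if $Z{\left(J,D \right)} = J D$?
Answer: $-115620$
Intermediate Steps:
$Z{\left(J,D \right)} = D J$
$g{\left(v,E \right)} = 5 - v E^{2}$ ($g{\left(v,E \right)} = - (E v E - 5) = - (v E^{2} - 5) = - (-5 + v E^{2}) = 5 - v E^{2}$)
$47 \cdot 20 g{\left(2,O \right)} = 47 \cdot 20 \left(5 - 2 \left(-8\right)^{2}\right) = 940 \left(5 - 2 \cdot 64\right) = 940 \left(5 - 128\right) = 940 \left(-123\right) = -115620$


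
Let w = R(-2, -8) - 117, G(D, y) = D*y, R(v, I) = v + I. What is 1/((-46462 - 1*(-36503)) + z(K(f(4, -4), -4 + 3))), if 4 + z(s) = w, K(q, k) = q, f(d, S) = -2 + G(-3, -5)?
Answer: -1/10090 ≈ -9.9108e-5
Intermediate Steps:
R(v, I) = I + v
w = -127 (w = (-8 - 2) - 117 = -10 - 117 = -127)
f(d, S) = 13 (f(d, S) = -2 - 3*(-5) = -2 + 15 = 13)
z(s) = -131 (z(s) = -4 - 127 = -131)
1/((-46462 - 1*(-36503)) + z(K(f(4, -4), -4 + 3))) = 1/((-46462 - 1*(-36503)) - 131) = 1/((-46462 + 36503) - 131) = 1/(-9959 - 131) = 1/(-10090) = -1/10090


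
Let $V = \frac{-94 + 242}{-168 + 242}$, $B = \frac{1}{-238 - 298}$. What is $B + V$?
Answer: $\frac{1071}{536} \approx 1.9981$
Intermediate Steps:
$B = - \frac{1}{536}$ ($B = \frac{1}{-536} = - \frac{1}{536} \approx -0.0018657$)
$V = 2$ ($V = \frac{148}{74} = 148 \cdot \frac{1}{74} = 2$)
$B + V = - \frac{1}{536} + 2 = \frac{1071}{536}$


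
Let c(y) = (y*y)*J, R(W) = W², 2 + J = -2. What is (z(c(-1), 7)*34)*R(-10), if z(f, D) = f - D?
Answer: -37400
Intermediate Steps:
J = -4 (J = -2 - 2 = -4)
c(y) = -4*y² (c(y) = (y*y)*(-4) = y²*(-4) = -4*y²)
(z(c(-1), 7)*34)*R(-10) = ((-4*(-1)² - 1*7)*34)*(-10)² = ((-4*1 - 7)*34)*100 = ((-4 - 7)*34)*100 = -11*34*100 = -374*100 = -37400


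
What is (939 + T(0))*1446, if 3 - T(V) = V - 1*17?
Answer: 1386714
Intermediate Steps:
T(V) = 20 - V (T(V) = 3 - (V - 1*17) = 3 - (V - 17) = 3 - (-17 + V) = 3 + (17 - V) = 20 - V)
(939 + T(0))*1446 = (939 + (20 - 1*0))*1446 = (939 + (20 + 0))*1446 = (939 + 20)*1446 = 959*1446 = 1386714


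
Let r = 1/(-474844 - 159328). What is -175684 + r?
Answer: -111413873649/634172 ≈ -1.7568e+5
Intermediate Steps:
r = -1/634172 (r = 1/(-634172) = -1/634172 ≈ -1.5769e-6)
-175684 + r = -175684 - 1/634172 = -111413873649/634172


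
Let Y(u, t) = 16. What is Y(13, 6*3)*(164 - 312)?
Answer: -2368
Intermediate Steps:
Y(13, 6*3)*(164 - 312) = 16*(164 - 312) = 16*(-148) = -2368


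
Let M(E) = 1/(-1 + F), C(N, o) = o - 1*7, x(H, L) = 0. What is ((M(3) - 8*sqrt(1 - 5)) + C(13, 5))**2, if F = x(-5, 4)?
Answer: -247 + 96*I ≈ -247.0 + 96.0*I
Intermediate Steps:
C(N, o) = -7 + o (C(N, o) = o - 7 = -7 + o)
F = 0
M(E) = -1 (M(E) = 1/(-1 + 0) = 1/(-1) = -1)
((M(3) - 8*sqrt(1 - 5)) + C(13, 5))**2 = ((-1 - 8*sqrt(1 - 5)) + (-7 + 5))**2 = ((-1 - 16*I) - 2)**2 = (-3 - 16*I)**2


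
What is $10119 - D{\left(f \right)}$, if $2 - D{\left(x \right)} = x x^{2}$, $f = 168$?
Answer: $4751749$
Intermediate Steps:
$D{\left(x \right)} = 2 - x^{3}$ ($D{\left(x \right)} = 2 - x x^{2} = 2 - x^{3}$)
$10119 - D{\left(f \right)} = 10119 - \left(2 - 168^{3}\right) = 10119 - \left(2 - 4741632\right) = 10119 - -4741630 = 10119 + 4741630 = 4751749$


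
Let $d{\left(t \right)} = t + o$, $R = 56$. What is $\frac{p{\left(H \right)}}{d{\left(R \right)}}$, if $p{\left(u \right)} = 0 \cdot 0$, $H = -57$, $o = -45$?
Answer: $0$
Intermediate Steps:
$d{\left(t \right)} = -45 + t$ ($d{\left(t \right)} = t - 45 = -45 + t$)
$p{\left(u \right)} = 0$
$\frac{p{\left(H \right)}}{d{\left(R \right)}} = \frac{0}{-45 + 56} = \frac{0}{11} = 0 \cdot \frac{1}{11} = 0$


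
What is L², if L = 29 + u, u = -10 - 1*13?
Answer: 36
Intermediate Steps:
u = -23 (u = -10 - 13 = -23)
L = 6 (L = 29 - 23 = 6)
L² = 6² = 36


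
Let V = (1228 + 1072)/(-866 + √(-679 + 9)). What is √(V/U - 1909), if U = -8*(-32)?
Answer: √(-68839144916058876 - 431609950*I*√670)/6005008 ≈ 3.5454e-6 - 43.692*I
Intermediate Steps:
U = 256
V = 2300/(-866 + I*√670) (V = 2300/(-866 + √(-670)) = 2300/(-866 + I*√670) ≈ -2.6535 - 0.079312*I)
√(V/U - 1909) = √((-995900/375313 - 1150*I*√670/375313)/256 - 1909) = √((-995900/375313 - 1150*I*√670/375313)*(1/256) - 1909) = √((-248975/24020032 - 575*I*√670/48040064) - 1909) = √(-45854490063/24020032 - 575*I*√670/48040064)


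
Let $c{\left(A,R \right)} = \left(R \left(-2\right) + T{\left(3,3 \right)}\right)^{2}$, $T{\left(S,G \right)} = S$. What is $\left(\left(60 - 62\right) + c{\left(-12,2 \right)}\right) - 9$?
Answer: $-10$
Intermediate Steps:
$c{\left(A,R \right)} = \left(3 - 2 R\right)^{2}$ ($c{\left(A,R \right)} = \left(R \left(-2\right) + 3\right)^{2} = \left(- 2 R + 3\right)^{2} = \left(3 - 2 R\right)^{2}$)
$\left(\left(60 - 62\right) + c{\left(-12,2 \right)}\right) - 9 = \left(\left(60 - 62\right) + \left(-3 + 2 \cdot 2\right)^{2}\right) - 9 = \left(\left(60 - 62\right) + \left(-3 + 4\right)^{2}\right) - 9 = \left(-2 + 1^{2}\right) - 9 = \left(-2 + 1\right) - 9 = -1 - 9 = -10$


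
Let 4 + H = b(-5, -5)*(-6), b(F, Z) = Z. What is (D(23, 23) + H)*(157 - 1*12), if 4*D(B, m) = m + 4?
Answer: 18995/4 ≈ 4748.8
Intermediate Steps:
D(B, m) = 1 + m/4 (D(B, m) = (m + 4)/4 = (4 + m)/4 = 1 + m/4)
H = 26 (H = -4 - 5*(-6) = -4 + 30 = 26)
(D(23, 23) + H)*(157 - 1*12) = ((1 + (1/4)*23) + 26)*(157 - 1*12) = ((1 + 23/4) + 26)*(157 - 12) = (27/4 + 26)*145 = (131/4)*145 = 18995/4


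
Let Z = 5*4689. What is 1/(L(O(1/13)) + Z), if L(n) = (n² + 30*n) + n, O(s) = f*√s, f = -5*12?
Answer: 89089/2112362965 + 1612*√13/6337088895 ≈ 4.3092e-5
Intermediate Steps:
f = -60
Z = 23445
O(s) = -60*√s
L(n) = n² + 31*n
1/(L(O(1/13)) + Z) = 1/((-60*√13/13)*(31 - 60*√13/13) + 23445) = 1/(-60*√13*(31 - 60*√13/13)/13 + 23445) = 1/(23445 - 60*√13*(31 - 60*√13/13)/13)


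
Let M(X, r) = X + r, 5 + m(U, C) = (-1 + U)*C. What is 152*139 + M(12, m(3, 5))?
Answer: 21145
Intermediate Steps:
m(U, C) = -5 + C*(-1 + U) (m(U, C) = -5 + (-1 + U)*C = -5 + C*(-1 + U))
152*139 + M(12, m(3, 5)) = 152*139 + (12 + (-5 - 1*5 + 5*3)) = 21128 + (12 + (-5 - 5 + 15)) = 21128 + (12 + 5) = 21128 + 17 = 21145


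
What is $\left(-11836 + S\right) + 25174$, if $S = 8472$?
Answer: $21810$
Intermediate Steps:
$\left(-11836 + S\right) + 25174 = \left(-11836 + 8472\right) + 25174 = -3364 + 25174 = 21810$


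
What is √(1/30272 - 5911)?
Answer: I*√84637575143/3784 ≈ 76.883*I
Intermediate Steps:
√(1/30272 - 5911) = √(-178937791/30272) = I*√84637575143/3784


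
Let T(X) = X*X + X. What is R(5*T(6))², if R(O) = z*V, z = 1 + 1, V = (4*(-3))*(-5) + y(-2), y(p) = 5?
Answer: 16900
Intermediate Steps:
V = 65 (V = (4*(-3))*(-5) + 5 = -12*(-5) + 5 = 60 + 5 = 65)
z = 2
T(X) = X + X² (T(X) = X² + X = X + X²)
R(O) = 130 (R(O) = 2*65 = 130)
R(5*T(6))² = 130² = 16900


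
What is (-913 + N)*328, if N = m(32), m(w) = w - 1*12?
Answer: -292904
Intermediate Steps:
m(w) = -12 + w (m(w) = w - 12 = -12 + w)
N = 20 (N = -12 + 32 = 20)
(-913 + N)*328 = (-913 + 20)*328 = -893*328 = -292904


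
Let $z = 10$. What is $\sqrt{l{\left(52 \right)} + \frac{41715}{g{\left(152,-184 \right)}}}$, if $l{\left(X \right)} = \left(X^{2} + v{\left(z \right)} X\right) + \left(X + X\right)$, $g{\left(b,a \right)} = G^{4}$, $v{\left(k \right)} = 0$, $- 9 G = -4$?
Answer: $\frac{3 \sqrt{30490107}}{16} \approx 1035.3$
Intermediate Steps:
$G = \frac{4}{9}$ ($G = \left(- \frac{1}{9}\right) \left(-4\right) = \frac{4}{9} \approx 0.44444$)
$g{\left(b,a \right)} = \frac{256}{6561}$ ($g{\left(b,a \right)} = \left(\frac{4}{9}\right)^{4} = \frac{256}{6561}$)
$l{\left(X \right)} = X^{2} + 2 X$ ($l{\left(X \right)} = \left(X^{2} + 0 X\right) + \left(X + X\right) = \left(X^{2} + 0\right) + 2 X = X^{2} + 2 X$)
$\sqrt{l{\left(52 \right)} + \frac{41715}{g{\left(152,-184 \right)}}} = \sqrt{52 \left(2 + 52\right) + \frac{41715}{\frac{256}{6561}}} = \sqrt{52 \cdot 54 + 41715 \cdot \frac{6561}{256}} = \sqrt{2808 + \frac{273692115}{256}} = \sqrt{\frac{274410963}{256}} = \frac{3 \sqrt{30490107}}{16}$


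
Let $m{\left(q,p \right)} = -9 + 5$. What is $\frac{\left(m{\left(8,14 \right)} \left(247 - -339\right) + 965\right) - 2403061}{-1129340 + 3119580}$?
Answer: $- \frac{60111}{49756} \approx -1.2081$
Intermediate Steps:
$m{\left(q,p \right)} = -4$
$\frac{\left(m{\left(8,14 \right)} \left(247 - -339\right) + 965\right) - 2403061}{-1129340 + 3119580} = \frac{\left(- 4 \left(247 - -339\right) + 965\right) - 2403061}{-1129340 + 3119580} = \frac{\left(- 4 \left(247 + 339\right) + 965\right) - 2403061}{1990240} = \left(\left(\left(-4\right) 586 + 965\right) - 2403061\right) \frac{1}{1990240} = \left(\left(-2344 + 965\right) - 2403061\right) \frac{1}{1990240} = \left(-1379 - 2403061\right) \frac{1}{1990240} = \left(-2404440\right) \frac{1}{1990240} = - \frac{60111}{49756}$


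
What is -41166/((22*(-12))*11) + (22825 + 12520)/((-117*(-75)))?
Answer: 15462451/849420 ≈ 18.204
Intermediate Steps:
-41166/((22*(-12))*11) + (22825 + 12520)/((-117*(-75))) = -41166/((-264*11)) + 35345/8775 = -41166/(-2904) + 35345*(1/8775) = -41166*(-1/2904) + 7069/1755 = 6861/484 + 7069/1755 = 15462451/849420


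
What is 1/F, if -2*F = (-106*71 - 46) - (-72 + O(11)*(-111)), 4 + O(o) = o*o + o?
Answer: -1/3354 ≈ -0.00029815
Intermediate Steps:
O(o) = -4 + o + o² (O(o) = -4 + (o*o + o) = -4 + (o² + o) = -4 + (o + o²) = -4 + o + o²)
F = -3354 (F = -((-106*71 - 46) - (-72 + (-4 + 11 + 11²)*(-111)))/2 = -((-7526 - 46) - (-72 + (-4 + 11 + 121)*(-111)))/2 = -(-7572 - (-72 + 128*(-111)))/2 = -(-7572 - (-72 - 14208))/2 = -(-7572 - 1*(-14280))/2 = -(-7572 + 14280)/2 = -½*6708 = -3354)
1/F = 1/(-3354) = -1/3354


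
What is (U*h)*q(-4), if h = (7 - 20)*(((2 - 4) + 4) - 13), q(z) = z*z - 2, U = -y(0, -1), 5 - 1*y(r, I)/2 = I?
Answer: -24024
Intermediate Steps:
y(r, I) = 10 - 2*I
U = -12 (U = -(10 - 2*(-1)) = -(10 + 2) = -1*12 = -12)
q(z) = -2 + z² (q(z) = z² - 2 = -2 + z²)
h = 143 (h = -13*((-2 + 4) - 13) = -13*(2 - 13) = -13*(-11) = 143)
(U*h)*q(-4) = (-12*143)*(-2 + (-4)²) = -1716*(-2 + 16) = -1716*14 = -24024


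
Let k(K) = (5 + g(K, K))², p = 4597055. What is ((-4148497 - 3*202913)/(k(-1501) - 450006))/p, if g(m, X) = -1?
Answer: 2378618/1034314389725 ≈ 2.2997e-6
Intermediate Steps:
k(K) = 16 (k(K) = (5 - 1)² = 4² = 16)
((-4148497 - 3*202913)/(k(-1501) - 450006))/p = ((-4148497 - 3*202913)/(16 - 450006))/4597055 = ((-4148497 - 608739)/(-449990))*(1/4597055) = -4757236*(-1/449990)*(1/4597055) = (2378618/224995)*(1/4597055) = 2378618/1034314389725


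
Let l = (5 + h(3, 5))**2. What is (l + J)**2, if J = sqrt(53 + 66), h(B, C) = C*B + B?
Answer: (529 + sqrt(119))**2 ≈ 2.9150e+5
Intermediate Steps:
h(B, C) = B + B*C (h(B, C) = B*C + B = B + B*C)
J = sqrt(119) ≈ 10.909
l = 529 (l = (5 + 3*(1 + 5))**2 = (5 + 3*6)**2 = (5 + 18)**2 = 23**2 = 529)
(l + J)**2 = (529 + sqrt(119))**2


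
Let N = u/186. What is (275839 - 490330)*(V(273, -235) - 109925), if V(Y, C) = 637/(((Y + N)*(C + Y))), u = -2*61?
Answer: 1194362607581151/50656 ≈ 2.3578e+10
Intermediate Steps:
u = -122
N = -61/93 (N = -122/186 = -122*1/186 = -61/93 ≈ -0.65591)
V(Y, C) = 637/((-61/93 + Y)*(C + Y)) (V(Y, C) = 637/(((Y - 61/93)*(C + Y))) = 637/(((-61/93 + Y)*(C + Y))) = 637*(1/((-61/93 + Y)*(C + Y))) = 637/((-61/93 + Y)*(C + Y)))
(275839 - 490330)*(V(273, -235) - 109925) = (275839 - 490330)*(59241/(-61*(-235) - 61*273 + 93*273² + 93*(-235)*273) - 109925) = -214491*(59241/(14335 - 16653 + 93*74529 - 5966415) - 109925) = -214491*(59241/(14335 - 16653 + 6931197 - 5966415) - 109925) = -214491*(59241/962464 - 109925) = -214491*(-105798795959/962464) = 1194362607581151/50656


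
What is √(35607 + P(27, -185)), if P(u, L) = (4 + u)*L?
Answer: 4*√1867 ≈ 172.84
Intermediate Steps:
P(u, L) = L*(4 + u)
√(35607 + P(27, -185)) = √(35607 - 185*(4 + 27)) = √(35607 - 185*31) = √(35607 - 5735) = √29872 = 4*√1867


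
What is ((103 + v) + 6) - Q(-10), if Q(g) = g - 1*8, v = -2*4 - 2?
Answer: 117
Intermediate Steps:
v = -10 (v = -8 - 2 = -10)
Q(g) = -8 + g (Q(g) = g - 8 = -8 + g)
((103 + v) + 6) - Q(-10) = ((103 - 10) + 6) - (-8 - 10) = (93 + 6) - 1*(-18) = 99 + 18 = 117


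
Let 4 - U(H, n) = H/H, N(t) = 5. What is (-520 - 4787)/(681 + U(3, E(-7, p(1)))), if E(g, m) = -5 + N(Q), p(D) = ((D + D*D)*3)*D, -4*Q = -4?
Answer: -1769/228 ≈ -7.7588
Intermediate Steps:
Q = 1 (Q = -¼*(-4) = 1)
p(D) = D*(3*D + 3*D²) (p(D) = ((D + D²)*3)*D = (3*D + 3*D²)*D = D*(3*D + 3*D²))
E(g, m) = 0 (E(g, m) = -5 + 5 = 0)
U(H, n) = 3 (U(H, n) = 4 - H/H = 4 - 1*1 = 4 - 1 = 3)
(-520 - 4787)/(681 + U(3, E(-7, p(1)))) = (-520 - 4787)/(681 + 3) = -5307/684 = -5307*1/684 = -1769/228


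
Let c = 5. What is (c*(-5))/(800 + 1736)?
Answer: -25/2536 ≈ -0.0098580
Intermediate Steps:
(c*(-5))/(800 + 1736) = (5*(-5))/(800 + 1736) = -25/2536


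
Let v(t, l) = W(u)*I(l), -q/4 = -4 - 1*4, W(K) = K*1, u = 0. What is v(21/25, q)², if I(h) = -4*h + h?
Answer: 0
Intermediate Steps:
W(K) = K
q = 32 (q = -4*(-4 - 1*4) = -4*(-4 - 4) = -4*(-8) = 32)
I(h) = -3*h
v(t, l) = 0 (v(t, l) = 0*(-3*l) = 0)
v(21/25, q)² = 0² = 0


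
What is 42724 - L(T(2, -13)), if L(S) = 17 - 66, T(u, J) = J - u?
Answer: 42773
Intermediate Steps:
L(S) = -49
42724 - L(T(2, -13)) = 42724 - 1*(-49) = 42724 + 49 = 42773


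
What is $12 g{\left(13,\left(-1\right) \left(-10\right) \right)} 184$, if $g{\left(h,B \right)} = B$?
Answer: $22080$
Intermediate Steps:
$12 g{\left(13,\left(-1\right) \left(-10\right) \right)} 184 = 12 \left(\left(-1\right) \left(-10\right)\right) 184 = 12 \cdot 10 \cdot 184 = 120 \cdot 184 = 22080$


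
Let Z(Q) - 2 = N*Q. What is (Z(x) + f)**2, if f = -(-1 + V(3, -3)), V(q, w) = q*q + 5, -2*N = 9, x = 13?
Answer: 19321/4 ≈ 4830.3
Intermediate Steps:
N = -9/2 (N = -1/2*9 = -9/2 ≈ -4.5000)
Z(Q) = 2 - 9*Q/2
V(q, w) = 5 + q**2 (V(q, w) = q**2 + 5 = 5 + q**2)
f = -13 (f = -(-1 + (5 + 3**2)) = -(-1 + (5 + 9)) = -(-1 + 14) = -1*13 = -13)
(Z(x) + f)**2 = ((2 - 9/2*13) - 13)**2 = ((2 - 117/2) - 13)**2 = (-113/2 - 13)**2 = (-139/2)**2 = 19321/4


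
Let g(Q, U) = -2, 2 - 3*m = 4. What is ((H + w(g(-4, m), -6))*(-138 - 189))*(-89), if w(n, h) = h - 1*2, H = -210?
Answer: -6344454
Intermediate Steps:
m = -2/3 (m = 2/3 - 1/3*4 = 2/3 - 4/3 = -2/3 ≈ -0.66667)
w(n, h) = -2 + h (w(n, h) = h - 2 = -2 + h)
((H + w(g(-4, m), -6))*(-138 - 189))*(-89) = ((-210 + (-2 - 6))*(-138 - 189))*(-89) = ((-210 - 8)*(-327))*(-89) = -218*(-327)*(-89) = 71286*(-89) = -6344454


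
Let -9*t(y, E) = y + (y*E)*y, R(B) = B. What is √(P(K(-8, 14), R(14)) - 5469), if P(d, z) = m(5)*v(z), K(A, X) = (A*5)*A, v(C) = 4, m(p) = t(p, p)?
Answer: I*√49741/3 ≈ 74.342*I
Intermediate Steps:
t(y, E) = -y/9 - E*y²/9 (t(y, E) = -(y + (y*E)*y)/9 = -(y + (E*y)*y)/9 = -(y + E*y²)/9 = -y/9 - E*y²/9)
m(p) = -p*(1 + p²)/9 (m(p) = -p*(1 + p*p)/9 = -p*(1 + p²)/9)
K(A, X) = 5*A² (K(A, X) = (5*A)*A = 5*A²)
P(d, z) = -520/9 (P(d, z) = -⅑*5*(1 + 5²)*4 = -⅑*5*(1 + 25)*4 = -⅑*5*26*4 = -130/9*4 = -520/9)
√(P(K(-8, 14), R(14)) - 5469) = √(-520/9 - 5469) = √(-49741/9) = I*√49741/3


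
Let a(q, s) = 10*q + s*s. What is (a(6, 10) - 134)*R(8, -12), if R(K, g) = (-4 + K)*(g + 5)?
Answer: -728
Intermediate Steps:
R(K, g) = (-4 + K)*(5 + g)
a(q, s) = s**2 + 10*q (a(q, s) = 10*q + s**2 = s**2 + 10*q)
(a(6, 10) - 134)*R(8, -12) = ((10**2 + 10*6) - 134)*(-20 - 4*(-12) + 5*8 + 8*(-12)) = ((100 + 60) - 134)*(-20 + 48 + 40 - 96) = (160 - 134)*(-28) = 26*(-28) = -728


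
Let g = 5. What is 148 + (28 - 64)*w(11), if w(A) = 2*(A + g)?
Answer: -1004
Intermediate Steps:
w(A) = 10 + 2*A (w(A) = 2*(A + 5) = 2*(5 + A) = 10 + 2*A)
148 + (28 - 64)*w(11) = 148 + (28 - 64)*(10 + 2*11) = 148 - 36*(10 + 22) = 148 - 36*32 = 148 - 1152 = -1004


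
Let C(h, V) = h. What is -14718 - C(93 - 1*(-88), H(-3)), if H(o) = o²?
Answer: -14899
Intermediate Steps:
-14718 - C(93 - 1*(-88), H(-3)) = -14718 - (93 - 1*(-88)) = -14718 - (93 + 88) = -14718 - 1*181 = -14718 - 181 = -14899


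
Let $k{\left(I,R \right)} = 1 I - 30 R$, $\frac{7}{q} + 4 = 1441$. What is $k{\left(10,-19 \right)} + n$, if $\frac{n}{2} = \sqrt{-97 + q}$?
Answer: $580 + \frac{2 i \sqrt{200291934}}{1437} \approx 580.0 + 19.697 i$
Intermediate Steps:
$q = \frac{7}{1437}$ ($q = \frac{7}{-4 + 1441} = \frac{7}{1437} \approx 0.0048713$)
$k{\left(I,R \right)} = I - 30 R$
$n = \frac{2 i \sqrt{200291934}}{1437}$ ($n = 2 \sqrt{-97 + \frac{7}{1437}} = 2 \sqrt{- \frac{139382}{1437}} = 2 \frac{i \sqrt{200291934}}{1437} = \frac{2 i \sqrt{200291934}}{1437} \approx 19.697 i$)
$k{\left(10,-19 \right)} + n = \left(10 - -570\right) + \frac{2 i \sqrt{200291934}}{1437} = \left(10 + 570\right) + \frac{2 i \sqrt{200291934}}{1437} = 580 + \frac{2 i \sqrt{200291934}}{1437}$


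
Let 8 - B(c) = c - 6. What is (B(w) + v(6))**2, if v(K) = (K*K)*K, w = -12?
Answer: 58564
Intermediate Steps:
v(K) = K**3 (v(K) = K**2*K = K**3)
B(c) = 14 - c (B(c) = 8 - (c - 6) = 8 - (-6 + c) = 8 + (6 - c) = 14 - c)
(B(w) + v(6))**2 = ((14 - 1*(-12)) + 6**3)**2 = ((14 + 12) + 216)**2 = (26 + 216)**2 = 242**2 = 58564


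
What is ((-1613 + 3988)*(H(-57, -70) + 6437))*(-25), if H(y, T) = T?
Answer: -378040625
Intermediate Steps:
((-1613 + 3988)*(H(-57, -70) + 6437))*(-25) = ((-1613 + 3988)*(-70 + 6437))*(-25) = (2375*6367)*(-25) = 15121625*(-25) = -378040625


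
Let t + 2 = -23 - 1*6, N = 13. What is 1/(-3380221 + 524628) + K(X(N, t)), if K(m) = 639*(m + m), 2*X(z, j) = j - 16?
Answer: -85762024570/2855593 ≈ -30033.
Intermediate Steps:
t = -31 (t = -2 + (-23 - 1*6) = -2 + (-23 - 6) = -2 - 29 = -31)
X(z, j) = -8 + j/2 (X(z, j) = (j - 16)/2 = (-16 + j)/2 = -8 + j/2)
K(m) = 1278*m (K(m) = 639*(2*m) = 1278*m)
1/(-3380221 + 524628) + K(X(N, t)) = 1/(-3380221 + 524628) + 1278*(-8 + (½)*(-31)) = 1/(-2855593) + 1278*(-8 - 31/2) = -1/2855593 + 1278*(-47/2) = -1/2855593 - 30033 = -85762024570/2855593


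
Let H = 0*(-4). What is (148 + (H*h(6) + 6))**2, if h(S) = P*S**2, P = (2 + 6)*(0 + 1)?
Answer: 23716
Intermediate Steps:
H = 0
P = 8 (P = 8*1 = 8)
h(S) = 8*S**2
(148 + (H*h(6) + 6))**2 = (148 + (0*(8*6**2) + 6))**2 = (148 + (0*(8*36) + 6))**2 = (148 + (0*288 + 6))**2 = (148 + (0 + 6))**2 = (148 + 6)**2 = 154**2 = 23716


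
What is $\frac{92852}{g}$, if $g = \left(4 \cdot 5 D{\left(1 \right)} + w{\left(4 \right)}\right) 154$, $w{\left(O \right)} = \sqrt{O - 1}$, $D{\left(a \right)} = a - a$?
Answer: $\frac{46426 \sqrt{3}}{231} \approx 348.1$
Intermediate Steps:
$D{\left(a \right)} = 0$
$w{\left(O \right)} = \sqrt{-1 + O}$
$g = 154 \sqrt{3}$ ($g = \left(4 \cdot 5 \cdot 0 + \sqrt{-1 + 4}\right) 154 = \left(20 \cdot 0 + \sqrt{3}\right) 154 = \left(0 + \sqrt{3}\right) 154 = \sqrt{3} \cdot 154 = 154 \sqrt{3} \approx 266.74$)
$\frac{92852}{g} = \frac{92852}{154 \sqrt{3}} = 92852 \frac{\sqrt{3}}{462} = \frac{46426 \sqrt{3}}{231}$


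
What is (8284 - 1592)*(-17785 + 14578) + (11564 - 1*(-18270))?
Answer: -21431410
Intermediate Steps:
(8284 - 1592)*(-17785 + 14578) + (11564 - 1*(-18270)) = 6692*(-3207) + (11564 + 18270) = -21461244 + 29834 = -21431410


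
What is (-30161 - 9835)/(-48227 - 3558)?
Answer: 39996/51785 ≈ 0.77235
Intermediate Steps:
(-30161 - 9835)/(-48227 - 3558) = -39996/(-51785) = -39996*(-1/51785) = 39996/51785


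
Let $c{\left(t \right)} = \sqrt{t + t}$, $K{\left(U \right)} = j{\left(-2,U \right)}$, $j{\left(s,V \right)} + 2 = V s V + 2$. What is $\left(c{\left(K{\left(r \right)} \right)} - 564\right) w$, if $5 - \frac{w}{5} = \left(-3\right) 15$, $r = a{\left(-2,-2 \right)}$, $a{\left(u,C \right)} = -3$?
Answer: $-141000 + 1500 i \approx -1.41 \cdot 10^{5} + 1500.0 i$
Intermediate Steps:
$j{\left(s,V \right)} = s V^{2}$ ($j{\left(s,V \right)} = -2 + \left(V s V + 2\right) = -2 + \left(s V^{2} + 2\right) = -2 + \left(2 + s V^{2}\right) = s V^{2}$)
$r = -3$
$w = 250$ ($w = 25 - 5 \left(\left(-3\right) 15\right) = 25 - -225 = 25 + 225 = 250$)
$K{\left(U \right)} = - 2 U^{2}$
$c{\left(t \right)} = \sqrt{2} \sqrt{t}$ ($c{\left(t \right)} = \sqrt{2 t} = \sqrt{2} \sqrt{t}$)
$\left(c{\left(K{\left(r \right)} \right)} - 564\right) w = \left(\sqrt{2} \sqrt{- 2 \left(-3\right)^{2}} - 564\right) 250 = \left(\sqrt{2} \sqrt{\left(-2\right) 9} - 564\right) 250 = \left(\sqrt{2} \sqrt{-18} - 564\right) 250 = \left(\sqrt{2} \cdot 3 i \sqrt{2} - 564\right) 250 = \left(6 i - 564\right) 250 = \left(-564 + 6 i\right) 250 = -141000 + 1500 i$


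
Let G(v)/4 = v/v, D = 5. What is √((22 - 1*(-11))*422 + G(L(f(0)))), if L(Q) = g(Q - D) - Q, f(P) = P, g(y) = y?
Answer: √13930 ≈ 118.03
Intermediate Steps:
L(Q) = -5 (L(Q) = (Q - 1*5) - Q = (Q - 5) - Q = (-5 + Q) - Q = -5)
G(v) = 4 (G(v) = 4*(v/v) = 4*1 = 4)
√((22 - 1*(-11))*422 + G(L(f(0)))) = √((22 - 1*(-11))*422 + 4) = √((22 + 11)*422 + 4) = √(33*422 + 4) = √(13926 + 4) = √13930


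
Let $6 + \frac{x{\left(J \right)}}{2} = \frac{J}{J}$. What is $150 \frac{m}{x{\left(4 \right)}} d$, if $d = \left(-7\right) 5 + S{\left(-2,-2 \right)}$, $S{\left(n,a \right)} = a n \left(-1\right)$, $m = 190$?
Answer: $111150$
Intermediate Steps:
$x{\left(J \right)} = -10$ ($x{\left(J \right)} = -12 + 2 \frac{J}{J} = -12 + 2 \cdot 1 = -12 + 2 = -10$)
$S{\left(n,a \right)} = - a n$
$d = -39$ ($d = \left(-7\right) 5 - \left(-2\right) \left(-2\right) = -35 - 4 = -39$)
$150 \frac{m}{x{\left(4 \right)}} d = 150 \frac{190}{-10} \left(-39\right) = 150 \cdot 190 \left(- \frac{1}{10}\right) \left(-39\right) = 150 \left(-19\right) \left(-39\right) = \left(-2850\right) \left(-39\right) = 111150$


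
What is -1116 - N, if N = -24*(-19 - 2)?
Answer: -1620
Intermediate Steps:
N = 504 (N = -24*(-21) = 504)
-1116 - N = -1116 - 1*504 = -1116 - 504 = -1620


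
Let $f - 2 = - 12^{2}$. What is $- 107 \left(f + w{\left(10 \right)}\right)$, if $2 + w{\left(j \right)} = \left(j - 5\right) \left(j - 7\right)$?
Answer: $13803$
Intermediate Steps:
$w{\left(j \right)} = -2 + \left(-7 + j\right) \left(-5 + j\right)$ ($w{\left(j \right)} = -2 + \left(j - 5\right) \left(j - 7\right) = -2 + \left(-5 + j\right) \left(-7 + j\right) = -2 + \left(-7 + j\right) \left(-5 + j\right)$)
$f = -142$ ($f = 2 - 12^{2} = 2 - 144 = -142$)
$- 107 \left(f + w{\left(10 \right)}\right) = - 107 \left(-142 + \left(33 + 10^{2} - 120\right)\right) = - 107 \left(-142 + \left(33 + 100 - 120\right)\right) = - 107 \left(-142 + 13\right) = \left(-107\right) \left(-129\right) = 13803$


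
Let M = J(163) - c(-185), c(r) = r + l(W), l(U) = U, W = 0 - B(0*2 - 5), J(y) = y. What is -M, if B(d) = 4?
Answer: -352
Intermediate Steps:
W = -4 (W = 0 - 1*4 = 0 - 4 = -4)
c(r) = -4 + r (c(r) = r - 4 = -4 + r)
M = 352 (M = 163 - (-4 - 185) = 163 - 1*(-189) = 163 + 189 = 352)
-M = -1*352 = -352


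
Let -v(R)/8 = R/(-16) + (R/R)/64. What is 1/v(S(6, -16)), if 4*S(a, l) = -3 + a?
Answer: 4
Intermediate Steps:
S(a, l) = -¾ + a/4 (S(a, l) = (-3 + a)/4 = -¾ + a/4)
v(R) = -⅛ + R/2 (v(R) = -8*(R/(-16) + (R/R)/64) = -8*(R*(-1/16) + 1*(1/64)) = -8*(-R/16 + 1/64) = -8*(1/64 - R/16) = -⅛ + R/2)
1/v(S(6, -16)) = 1/(-⅛ + (-¾ + (¼)*6)/2) = 1/(-⅛ + (-¾ + 3/2)/2) = 1/(-⅛ + (½)*(¾)) = 1/(-⅛ + 3/8) = 1/(¼) = 4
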